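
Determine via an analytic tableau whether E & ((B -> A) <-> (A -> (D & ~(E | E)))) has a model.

Initial set: {(E & ((B -> A) <-> (A -> (D & ~(E | E)))))}.
(E & ((B -> A) <-> (A -> (D & ~(E | E))))): α-rule — add E, ((B -> A) <-> (A -> (D & ~(E | E)))).
((B -> A) <-> (A -> (D & ~(E | E)))): β-rule — branch into (B -> A), (A -> (D & ~(E | E)))  //  ~(B -> A), ~(A -> (D & ~(E | E))).
  branch 1 (add (B -> A), (A -> (D & ~(E | E)))):
    (B -> A): β-rule — branch into ~B  //  A.
      branch 1.1 (add ~B):
        (A -> (D & ~(E | E))): β-rule — branch into ~A  //  (D & ~(E | E)).
          branch 1.1.1 (add ~A):
            ○ open, literals {A=0, B=0, E=1}.
          branch 1.1.2 (add (D & ~(E | E))):
            (D & ~(E | E)): α-rule — add D, ~(E | E).
            ~(E | E): α-rule — add ~E, ~E.
            × closes — contains both E and ~E.
      branch 1.2 (add A):
        (A -> (D & ~(E | E))): β-rule — branch into ~A  //  (D & ~(E | E)).
          branch 1.2.1 (add ~A):
            × closes — contains both A and ~A.
          branch 1.2.2 (add (D & ~(E | E))):
            (D & ~(E | E)): α-rule — add D, ~(E | E).
            ~(E | E): α-rule — add ~E, ~E.
            × closes — contains both E and ~E.
  branch 2 (add ~(B -> A), ~(A -> (D & ~(E | E)))):
    ~(B -> A): α-rule — add B, ~A.
    ~(A -> (D & ~(E | E))): α-rule — add A, ~(D & ~(E | E)).
    × closes — contains both A and ~A.
4 branches closed, 1 open.
An open branch gives a satisfying assignment: A=0, B=0, E=1.

Satisfiable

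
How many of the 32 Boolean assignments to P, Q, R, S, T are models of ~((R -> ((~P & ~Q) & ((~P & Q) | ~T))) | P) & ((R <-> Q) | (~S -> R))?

6

Initial set: {(~((R -> ((~P & ~Q) & ((~P & Q) | ~T))) | P) & ((R <-> Q) | (~S -> R)))}.
(~((R -> ((~P & ~Q) & ((~P & Q) | ~T))) | P) & ((R <-> Q) | (~S -> R))): α-rule — add ~((R -> ((~P & ~Q) & ((~P & Q) | ~T))) | P), ((R <-> Q) | (~S -> R)).
~((R -> ((~P & ~Q) & ((~P & Q) | ~T))) | P): α-rule — add ~(R -> ((~P & ~Q) & ((~P & Q) | ~T))), ~P.
~(R -> ((~P & ~Q) & ((~P & Q) | ~T))): α-rule — add R, ~((~P & ~Q) & ((~P & Q) | ~T)).
((R <-> Q) | (~S -> R)): β-rule — branch into (R <-> Q)  //  (~S -> R).
  branch 1 (add (R <-> Q)):
    ~((~P & ~Q) & ((~P & Q) | ~T)): β-rule — branch into ~(~P & ~Q)  //  ~((~P & Q) | ~T).
      branch 1.1 (add ~(~P & ~Q)):
        (R <-> Q): β-rule — branch into R, Q  //  ~R, ~Q.
          branch 1.1.1 (add R, Q):
            ~(~P & ~Q): β-rule — branch into ~~P  //  ~~Q.
              branch 1.1.1.1 (add ~~P):
                × closes — contains both P and ~P.
              branch 1.1.1.2 (add ~~Q):
                ○ open, literals {P=false, Q=true, R=true}.
          branch 1.1.2 (add ~R, ~Q):
            × closes — contains both R and ~R.
      branch 1.2 (add ~((~P & Q) | ~T)):
        ~((~P & Q) | ~T): α-rule — add ~(~P & Q), ~~T.
        (R <-> Q): β-rule — branch into R, Q  //  ~R, ~Q.
          branch 1.2.1 (add R, Q):
            ~(~P & Q): β-rule — branch into ~~P  //  ~Q.
              branch 1.2.1.1 (add ~~P):
                × closes — contains both P and ~P.
              branch 1.2.1.2 (add ~Q):
                × closes — contains both Q and ~Q.
          branch 1.2.2 (add ~R, ~Q):
            × closes — contains both R and ~R.
  branch 2 (add (~S -> R)):
    ~((~P & ~Q) & ((~P & Q) | ~T)): β-rule — branch into ~(~P & ~Q)  //  ~((~P & Q) | ~T).
      branch 2.1 (add ~(~P & ~Q)):
        (~S -> R): β-rule — branch into ~~S  //  R.
          branch 2.1.1 (add ~~S):
            ~(~P & ~Q): β-rule — branch into ~~P  //  ~~Q.
              branch 2.1.1.1 (add ~~P):
                × closes — contains both P and ~P.
              branch 2.1.1.2 (add ~~Q):
                ○ open, literals {P=false, Q=true, R=true, S=true}.
          branch 2.1.2 (add R):
            ~(~P & ~Q): β-rule — branch into ~~P  //  ~~Q.
              branch 2.1.2.1 (add ~~P):
                × closes — contains both P and ~P.
              branch 2.1.2.2 (add ~~Q):
                ○ open, literals {P=false, Q=true, R=true}.
      branch 2.2 (add ~((~P & Q) | ~T)):
        ~((~P & Q) | ~T): α-rule — add ~(~P & Q), ~~T.
        (~S -> R): β-rule — branch into ~~S  //  R.
          branch 2.2.1 (add ~~S):
            ~(~P & Q): β-rule — branch into ~~P  //  ~Q.
              branch 2.2.1.1 (add ~~P):
                × closes — contains both P and ~P.
              branch 2.2.1.2 (add ~Q):
                ○ open, literals {P=false, Q=false, R=true, S=true, T=true}.
          branch 2.2.2 (add R):
            ~(~P & Q): β-rule — branch into ~~P  //  ~Q.
              branch 2.2.2.1 (add ~~P):
                × closes — contains both P and ~P.
              branch 2.2.2.2 (add ~Q):
                ○ open, literals {P=false, Q=false, R=true, T=true}.
9 branches closed, 5 open.
Each open branch fixes some atoms; the unmentioned ones are free. Counting distinct full assignments: branch {P=false, Q=true, R=true} (S, T) contributes 4 new; branch {P=false, Q=true, R=true, S=true} (T) contributes 0 new; branch {P=false, Q=true, R=true} (S, T) contributes 0 new; branch {P=false, Q=false, R=true, S=true, T=true} (none free) contributes 1 new; branch {P=false, Q=false, R=true, T=true} (S) contributes 1 new. Total: 6.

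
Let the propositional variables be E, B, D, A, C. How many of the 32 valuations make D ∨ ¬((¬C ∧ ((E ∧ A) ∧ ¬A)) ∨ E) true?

24

Initial set: {T (D ∨ ¬((¬C ∧ ((E ∧ A) ∧ ¬A)) ∨ E))}.
T (D ∨ ¬((¬C ∧ ((E ∧ A) ∧ ¬A)) ∨ E)): β-rule — branch into T D  //  T ¬((¬C ∧ ((E ∧ A) ∧ ¬A)) ∨ E).
  branch 1 (add T D):
    ○ open, literals {D=true}.
  branch 2 (add T ¬((¬C ∧ ((E ∧ A) ∧ ¬A)) ∨ E)):
    T ¬((¬C ∧ ((E ∧ A) ∧ ¬A)) ∨ E): α-rule — add F (¬C ∧ ((E ∧ A) ∧ ¬A)), F E.
    F (¬C ∧ ((E ∧ A) ∧ ¬A)): β-rule — branch into F ¬C  //  F ((E ∧ A) ∧ ¬A).
      branch 2.1 (add F ¬C):
        ○ open, literals {C=true, E=false}.
      branch 2.2 (add F ((E ∧ A) ∧ ¬A)):
        F ((E ∧ A) ∧ ¬A): β-rule — branch into F (E ∧ A)  //  F ¬A.
          branch 2.2.1 (add F (E ∧ A)):
            F (E ∧ A): β-rule — branch into F E  //  F A.
              branch 2.2.1.1 (add F E):
                ○ open, literals {E=false}.
              branch 2.2.1.2 (add F A):
                ○ open, literals {A=false, E=false}.
          branch 2.2.2 (add F ¬A):
            ○ open, literals {A=true, E=false}.
0 branches closed, 5 open.
Each open branch fixes some atoms; the unmentioned ones are free. Counting distinct full assignments: branch {D=true} (E, B, A, C) contributes 16 new; branch {C=true, E=false} (B, D, A) contributes 4 new; branch {E=false} (B, D, A, C) contributes 4 new; branch {A=false, E=false} (B, D, C) contributes 0 new; branch {A=true, E=false} (B, D, C) contributes 0 new. Total: 24.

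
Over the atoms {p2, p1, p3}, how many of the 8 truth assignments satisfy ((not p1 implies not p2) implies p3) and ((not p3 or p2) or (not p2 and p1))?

4

Initial set: {(((not p1 implies not p2) implies p3) and ((not p3 or p2) or (not p2 and p1)))}.
(((not p1 implies not p2) implies p3) and ((not p3 or p2) or (not p2 and p1))): α-rule — add ((not p1 implies not p2) implies p3), ((not p3 or p2) or (not p2 and p1)).
((not p1 implies not p2) implies p3): β-rule — branch into not (not p1 implies not p2)  //  p3.
  branch 1 (add not (not p1 implies not p2)):
    not (not p1 implies not p2): α-rule — add not p1, not not p2.
    ((not p3 or p2) or (not p2 and p1)): β-rule — branch into (not p3 or p2)  //  (not p2 and p1).
      branch 1.1 (add (not p3 or p2)):
        (not p3 or p2): β-rule — branch into not p3  //  p2.
          branch 1.1.1 (add not p3):
            ○ open, literals {p1=F, p2=T, p3=F}.
          branch 1.1.2 (add p2):
            ○ open, literals {p1=F, p2=T}.
      branch 1.2 (add (not p2 and p1)):
        (not p2 and p1): α-rule — add not p2, p1.
        × closes — contains both p2 and not p2.
  branch 2 (add p3):
    ((not p3 or p2) or (not p2 and p1)): β-rule — branch into (not p3 or p2)  //  (not p2 and p1).
      branch 2.1 (add (not p3 or p2)):
        (not p3 or p2): β-rule — branch into not p3  //  p2.
          branch 2.1.1 (add not p3):
            × closes — contains both p3 and not p3.
          branch 2.1.2 (add p2):
            ○ open, literals {p2=T, p3=T}.
      branch 2.2 (add (not p2 and p1)):
        (not p2 and p1): α-rule — add not p2, p1.
        ○ open, literals {p1=T, p2=F, p3=T}.
2 branches closed, 4 open.
Each open branch fixes some atoms; the unmentioned ones are free. Counting distinct full assignments: branch {p1=F, p2=T, p3=F} (none free) contributes 1 new; branch {p1=F, p2=T} (p3) contributes 1 new; branch {p2=T, p3=T} (p1) contributes 1 new; branch {p1=T, p2=F, p3=T} (none free) contributes 1 new. Total: 4.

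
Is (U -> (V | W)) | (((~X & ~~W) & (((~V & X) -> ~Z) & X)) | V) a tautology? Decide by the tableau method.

Assume the negation and expand:
Initial set: {~((U -> (V | W)) | (((~X & ~~W) & (((~V & X) -> ~Z) & X)) | V))}.
~((U -> (V | W)) | (((~X & ~~W) & (((~V & X) -> ~Z) & X)) | V)): α-rule — add ~(U -> (V | W)), ~(((~X & ~~W) & (((~V & X) -> ~Z) & X)) | V).
~(U -> (V | W)): α-rule — add U, ~(V | W).
~(((~X & ~~W) & (((~V & X) -> ~Z) & X)) | V): α-rule — add ~((~X & ~~W) & (((~V & X) -> ~Z) & X)), ~V.
~(V | W): α-rule — add ~V, ~W.
~((~X & ~~W) & (((~V & X) -> ~Z) & X)): β-rule — branch into ~(~X & ~~W)  //  ~(((~V & X) -> ~Z) & X).
  branch 1 (add ~(~X & ~~W)):
    ~(~X & ~~W): β-rule — branch into ~~X  //  ~~~W.
      branch 1.1 (add ~~X):
        ○ open, literals {U=T, V=F, W=F, X=T}.
      branch 1.2 (add ~~~W):
        ~~~W: drop double negation, giving ~W.
        ○ open, literals {U=T, V=F, W=F}.
  branch 2 (add ~(((~V & X) -> ~Z) & X)):
    ~(((~V & X) -> ~Z) & X): β-rule — branch into ~((~V & X) -> ~Z)  //  ~X.
      branch 2.1 (add ~((~V & X) -> ~Z)):
        ~((~V & X) -> ~Z): α-rule — add (~V & X), ~~Z.
        (~V & X): α-rule — add ~V, X.
        ○ open, literals {U=T, V=F, W=F, X=T, Z=T}.
      branch 2.2 (add ~X):
        ○ open, literals {U=T, V=F, W=F, X=F}.
0 branches closed, 4 open.
An open branch gives a countermodel: U=T, V=F, W=F, X=T (unmentioned atoms arbitrary); under it the original formula is false.

Not valid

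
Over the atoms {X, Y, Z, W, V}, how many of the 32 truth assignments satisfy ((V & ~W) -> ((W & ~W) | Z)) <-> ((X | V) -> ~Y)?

20

Initial set: {(((V & ~W) -> ((W & ~W) | Z)) <-> ((X | V) -> ~Y))}.
(((V & ~W) -> ((W & ~W) | Z)) <-> ((X | V) -> ~Y)): β-rule — branch into ((V & ~W) -> ((W & ~W) | Z)), ((X | V) -> ~Y)  //  ~((V & ~W) -> ((W & ~W) | Z)), ~((X | V) -> ~Y).
  branch 1 (add ((V & ~W) -> ((W & ~W) | Z)), ((X | V) -> ~Y)):
    ((V & ~W) -> ((W & ~W) | Z)): β-rule — branch into ~(V & ~W)  //  ((W & ~W) | Z).
      branch 1.1 (add ~(V & ~W)):
        ((X | V) -> ~Y): β-rule — branch into ~(X | V)  //  ~Y.
          branch 1.1.1 (add ~(X | V)):
            ~(X | V): α-rule — add ~X, ~V.
            ~(V & ~W): β-rule — branch into ~V  //  ~~W.
              branch 1.1.1.1 (add ~V):
                ○ open, literals {V=false, X=false}.
              branch 1.1.1.2 (add ~~W):
                ○ open, literals {V=false, W=true, X=false}.
          branch 1.1.2 (add ~Y):
            ~(V & ~W): β-rule — branch into ~V  //  ~~W.
              branch 1.1.2.1 (add ~V):
                ○ open, literals {V=false, Y=false}.
              branch 1.1.2.2 (add ~~W):
                ○ open, literals {W=true, Y=false}.
      branch 1.2 (add ((W & ~W) | Z)):
        ((X | V) -> ~Y): β-rule — branch into ~(X | V)  //  ~Y.
          branch 1.2.1 (add ~(X | V)):
            ~(X | V): α-rule — add ~X, ~V.
            ((W & ~W) | Z): β-rule — branch into (W & ~W)  //  Z.
              branch 1.2.1.1 (add (W & ~W)):
                (W & ~W): α-rule — add W, ~W.
                × closes — contains both W and ~W.
              branch 1.2.1.2 (add Z):
                ○ open, literals {V=false, X=false, Z=true}.
          branch 1.2.2 (add ~Y):
            ((W & ~W) | Z): β-rule — branch into (W & ~W)  //  Z.
              branch 1.2.2.1 (add (W & ~W)):
                (W & ~W): α-rule — add W, ~W.
                × closes — contains both W and ~W.
              branch 1.2.2.2 (add Z):
                ○ open, literals {Y=false, Z=true}.
  branch 2 (add ~((V & ~W) -> ((W & ~W) | Z)), ~((X | V) -> ~Y)):
    ~((V & ~W) -> ((W & ~W) | Z)): α-rule — add (V & ~W), ~((W & ~W) | Z).
    ~((X | V) -> ~Y): α-rule — add (X | V), ~~Y.
    (V & ~W): α-rule — add V, ~W.
    ~((W & ~W) | Z): α-rule — add ~(W & ~W), ~Z.
    (X | V): β-rule — branch into X  //  V.
      branch 2.1 (add X):
        ~(W & ~W): β-rule — branch into ~W  //  ~~W.
          branch 2.1.1 (add ~W):
            ○ open, literals {V=true, W=false, X=true, Y=true, Z=false}.
          branch 2.1.2 (add ~~W):
            × closes — contains both W and ~W.
      branch 2.2 (add V):
        ~(W & ~W): β-rule — branch into ~W  //  ~~W.
          branch 2.2.1 (add ~W):
            ○ open, literals {V=true, W=false, Y=true, Z=false}.
          branch 2.2.2 (add ~~W):
            × closes — contains both W and ~W.
4 branches closed, 8 open.
Each open branch fixes some atoms; the unmentioned ones are free. Counting distinct full assignments: branch {V=false, X=false} (Y, Z, W) contributes 8 new; branch {V=false, W=true, X=false} (Y, Z) contributes 0 new; branch {V=false, Y=false} (X, Z, W) contributes 4 new; branch {W=true, Y=false} (X, Z, V) contributes 4 new; branch {V=false, X=false, Z=true} (Y, W) contributes 0 new; branch {Y=false, Z=true} (X, W, V) contributes 2 new; branch {V=true, W=false, X=true, Y=true, Z=false} (none free) contributes 1 new; branch {V=true, W=false, Y=true, Z=false} (X) contributes 1 new. Total: 20.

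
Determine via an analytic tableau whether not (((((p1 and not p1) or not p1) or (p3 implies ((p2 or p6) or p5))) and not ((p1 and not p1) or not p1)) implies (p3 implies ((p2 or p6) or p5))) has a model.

Unsatisfiable

Initial set: {not (((((p1 and not p1) or not p1) or (p3 implies ((p2 or p6) or p5))) and not ((p1 and not p1) or not p1)) implies (p3 implies ((p2 or p6) or p5)))}.
not (((((p1 and not p1) or not p1) or (p3 implies ((p2 or p6) or p5))) and not ((p1 and not p1) or not p1)) implies (p3 implies ((p2 or p6) or p5))): α-rule — add ((((p1 and not p1) or not p1) or (p3 implies ((p2 or p6) or p5))) and not ((p1 and not p1) or not p1)), not (p3 implies ((p2 or p6) or p5)).
((((p1 and not p1) or not p1) or (p3 implies ((p2 or p6) or p5))) and not ((p1 and not p1) or not p1)): α-rule — add (((p1 and not p1) or not p1) or (p3 implies ((p2 or p6) or p5))), not ((p1 and not p1) or not p1).
not (p3 implies ((p2 or p6) or p5)): α-rule — add p3, not ((p2 or p6) or p5).
not ((p1 and not p1) or not p1): α-rule — add not (p1 and not p1), not not p1.
not ((p2 or p6) or p5): α-rule — add not (p2 or p6), not p5.
not (p2 or p6): α-rule — add not p2, not p6.
(((p1 and not p1) or not p1) or (p3 implies ((p2 or p6) or p5))): β-rule — branch into ((p1 and not p1) or not p1)  //  (p3 implies ((p2 or p6) or p5)).
  branch 1 (add ((p1 and not p1) or not p1)):
    not (p1 and not p1): β-rule — branch into not p1  //  not not p1.
      branch 1.1 (add not p1):
        × closes — contains both p1 and not p1.
      branch 1.2 (add not not p1):
        ((p1 and not p1) or not p1): β-rule — branch into (p1 and not p1)  //  not p1.
          branch 1.2.1 (add (p1 and not p1)):
            (p1 and not p1): α-rule — add p1, not p1.
            × closes — contains both p1 and not p1.
          branch 1.2.2 (add not p1):
            × closes — contains both p1 and not p1.
  branch 2 (add (p3 implies ((p2 or p6) or p5))):
    not (p1 and not p1): β-rule — branch into not p1  //  not not p1.
      branch 2.1 (add not p1):
        × closes — contains both p1 and not p1.
      branch 2.2 (add not not p1):
        (p3 implies ((p2 or p6) or p5)): β-rule — branch into not p3  //  ((p2 or p6) or p5).
          branch 2.2.1 (add not p3):
            × closes — contains both p3 and not p3.
          branch 2.2.2 (add ((p2 or p6) or p5)):
            ((p2 or p6) or p5): β-rule — branch into (p2 or p6)  //  p5.
              branch 2.2.2.1 (add (p2 or p6)):
                (p2 or p6): β-rule — branch into p2  //  p6.
                  branch 2.2.2.1.1 (add p2):
                    × closes — contains both p2 and not p2.
                  branch 2.2.2.1.2 (add p6):
                    × closes — contains both p6 and not p6.
              branch 2.2.2.2 (add p5):
                × closes — contains both p5 and not p5.
All 8 branches close.
Every branch closed; the formula is unsatisfiable.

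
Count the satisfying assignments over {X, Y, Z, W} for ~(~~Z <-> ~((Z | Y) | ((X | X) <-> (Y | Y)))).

10

Initial set: {T ~(~~Z <-> ~((Z | Y) | ((X | X) <-> (Y | Y))))}.
T ~(~~Z <-> ~((Z | Y) | ((X | X) <-> (Y | Y)))): β-rule — branch into T ~~Z, F ~((Z | Y) | ((X | X) <-> (Y | Y)))  //  F ~~Z, T ~((Z | Y) | ((X | X) <-> (Y | Y))).
  branch 1 (add T ~~Z, F ~((Z | Y) | ((X | X) <-> (Y | Y)))):
    T ~~Z: drop double negation, giving T Z.
    F ~((Z | Y) | ((X | X) <-> (Y | Y))): β-rule — branch into T (Z | Y)  //  T ((X | X) <-> (Y | Y)).
      branch 1.1 (add T (Z | Y)):
        T (Z | Y): β-rule — branch into T Z  //  T Y.
          branch 1.1.1 (add T Z):
            ○ open, literals {Z=true}.
          branch 1.1.2 (add T Y):
            ○ open, literals {Y=true, Z=true}.
      branch 1.2 (add T ((X | X) <-> (Y | Y))):
        T ((X | X) <-> (Y | Y)): β-rule — branch into T (X | X), T (Y | Y)  //  F (X | X), F (Y | Y).
          branch 1.2.1 (add T (X | X), T (Y | Y)):
            T (X | X): β-rule — branch into T X  //  T X.
              branch 1.2.1.1 (add T X):
                T (Y | Y): β-rule — branch into T Y  //  T Y.
                  branch 1.2.1.1.1 (add T Y):
                    ○ open, literals {X=true, Y=true, Z=true}.
                  branch 1.2.1.1.2 (add T Y):
                    ○ open, literals {X=true, Y=true, Z=true}.
              branch 1.2.1.2 (add T X):
                T (Y | Y): β-rule — branch into T Y  //  T Y.
                  branch 1.2.1.2.1 (add T Y):
                    ○ open, literals {X=true, Y=true, Z=true}.
                  branch 1.2.1.2.2 (add T Y):
                    ○ open, literals {X=true, Y=true, Z=true}.
          branch 1.2.2 (add F (X | X), F (Y | Y)):
            F (X | X): α-rule — add F X, F X.
            F (Y | Y): α-rule — add F Y, F Y.
            ○ open, literals {X=false, Y=false, Z=true}.
  branch 2 (add F ~~Z, T ~((Z | Y) | ((X | X) <-> (Y | Y)))):
    F ~~Z: drop double negation, giving F Z.
    T ~((Z | Y) | ((X | X) <-> (Y | Y))): α-rule — add F (Z | Y), F ((X | X) <-> (Y | Y)).
    F (Z | Y): α-rule — add F Z, F Y.
    F ((X | X) <-> (Y | Y)): β-rule — branch into T (X | X), F (Y | Y)  //  F (X | X), T (Y | Y).
      branch 2.1 (add T (X | X), F (Y | Y)):
        F (Y | Y): α-rule — add F Y, F Y.
        T (X | X): β-rule — branch into T X  //  T X.
          branch 2.1.1 (add T X):
            ○ open, literals {X=true, Y=false, Z=false}.
          branch 2.1.2 (add T X):
            ○ open, literals {X=true, Y=false, Z=false}.
      branch 2.2 (add F (X | X), T (Y | Y)):
        F (X | X): α-rule — add F X, F X.
        T (Y | Y): β-rule — branch into T Y  //  T Y.
          branch 2.2.1 (add T Y):
            × closes — contains both Y and ~Y.
          branch 2.2.2 (add T Y):
            × closes — contains both Y and ~Y.
2 branches closed, 9 open.
Each open branch fixes some atoms; the unmentioned ones are free. Counting distinct full assignments: branch {Z=true} (X, Y, W) contributes 8 new; branch {Y=true, Z=true} (X, W) contributes 0 new; branch {X=true, Y=true, Z=true} (W) contributes 0 new; branch {X=true, Y=true, Z=true} (W) contributes 0 new; branch {X=true, Y=true, Z=true} (W) contributes 0 new; branch {X=true, Y=true, Z=true} (W) contributes 0 new; branch {X=false, Y=false, Z=true} (W) contributes 0 new; branch {X=true, Y=false, Z=false} (W) contributes 2 new; branch {X=true, Y=false, Z=false} (W) contributes 0 new. Total: 10.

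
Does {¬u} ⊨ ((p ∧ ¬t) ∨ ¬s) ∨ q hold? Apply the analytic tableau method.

No

Initial set: {¬u; ¬(((p ∧ ¬t) ∨ ¬s) ∨ q)}.
¬(((p ∧ ¬t) ∨ ¬s) ∨ q): α-rule — add ¬((p ∧ ¬t) ∨ ¬s), ¬q.
¬((p ∧ ¬t) ∨ ¬s): α-rule — add ¬(p ∧ ¬t), ¬¬s.
¬(p ∧ ¬t): β-rule — branch into ¬p  //  ¬¬t.
  branch 1 (add ¬p):
    ○ open, literals {p=0, q=0, s=1, u=0}.
  branch 2 (add ¬¬t):
    ○ open, literals {q=0, s=1, t=1, u=0}.
0 branches closed, 2 open.
An open branch gives a countermodel: p=0, q=0, s=1, u=0 (unmentioned atoms arbitrary); the premises hold there but the conclusion fails.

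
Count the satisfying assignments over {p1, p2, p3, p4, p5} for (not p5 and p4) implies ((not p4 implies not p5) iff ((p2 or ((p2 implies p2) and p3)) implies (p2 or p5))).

30

Initial set: {((not p5 and p4) implies ((not p4 implies not p5) iff ((p2 or ((p2 implies p2) and p3)) implies (p2 or p5))))}.
((not p5 and p4) implies ((not p4 implies not p5) iff ((p2 or ((p2 implies p2) and p3)) implies (p2 or p5)))): β-rule — branch into not (not p5 and p4)  //  ((not p4 implies not p5) iff ((p2 or ((p2 implies p2) and p3)) implies (p2 or p5))).
  branch 1 (add not (not p5 and p4)):
    not (not p5 and p4): β-rule — branch into not not p5  //  not p4.
      branch 1.1 (add not not p5):
        ○ open, literals {p5=true}.
      branch 1.2 (add not p4):
        ○ open, literals {p4=false}.
  branch 2 (add ((not p4 implies not p5) iff ((p2 or ((p2 implies p2) and p3)) implies (p2 or p5)))):
    ((not p4 implies not p5) iff ((p2 or ((p2 implies p2) and p3)) implies (p2 or p5))): β-rule — branch into (not p4 implies not p5), ((p2 or ((p2 implies p2) and p3)) implies (p2 or p5))  //  not (not p4 implies not p5), not ((p2 or ((p2 implies p2) and p3)) implies (p2 or p5)).
      branch 2.1 (add (not p4 implies not p5), ((p2 or ((p2 implies p2) and p3)) implies (p2 or p5))):
        (not p4 implies not p5): β-rule — branch into not not p4  //  not p5.
          branch 2.1.1 (add not not p4):
            ((p2 or ((p2 implies p2) and p3)) implies (p2 or p5)): β-rule — branch into not (p2 or ((p2 implies p2) and p3))  //  (p2 or p5).
              branch 2.1.1.1 (add not (p2 or ((p2 implies p2) and p3))):
                not (p2 or ((p2 implies p2) and p3)): α-rule — add not p2, not ((p2 implies p2) and p3).
                not ((p2 implies p2) and p3): β-rule — branch into not (p2 implies p2)  //  not p3.
                  branch 2.1.1.1.1 (add not (p2 implies p2)):
                    not (p2 implies p2): α-rule — add p2, not p2.
                    × closes — contains both p2 and not p2.
                  branch 2.1.1.1.2 (add not p3):
                    ○ open, literals {p2=false, p3=false, p4=true}.
              branch 2.1.1.2 (add (p2 or p5)):
                (p2 or p5): β-rule — branch into p2  //  p5.
                  branch 2.1.1.2.1 (add p2):
                    ○ open, literals {p2=true, p4=true}.
                  branch 2.1.1.2.2 (add p5):
                    ○ open, literals {p4=true, p5=true}.
          branch 2.1.2 (add not p5):
            ((p2 or ((p2 implies p2) and p3)) implies (p2 or p5)): β-rule — branch into not (p2 or ((p2 implies p2) and p3))  //  (p2 or p5).
              branch 2.1.2.1 (add not (p2 or ((p2 implies p2) and p3))):
                not (p2 or ((p2 implies p2) and p3)): α-rule — add not p2, not ((p2 implies p2) and p3).
                not ((p2 implies p2) and p3): β-rule — branch into not (p2 implies p2)  //  not p3.
                  branch 2.1.2.1.1 (add not (p2 implies p2)):
                    not (p2 implies p2): α-rule — add p2, not p2.
                    × closes — contains both p2 and not p2.
                  branch 2.1.2.1.2 (add not p3):
                    ○ open, literals {p2=false, p3=false, p5=false}.
              branch 2.1.2.2 (add (p2 or p5)):
                (p2 or p5): β-rule — branch into p2  //  p5.
                  branch 2.1.2.2.1 (add p2):
                    ○ open, literals {p2=true, p5=false}.
                  branch 2.1.2.2.2 (add p5):
                    × closes — contains both p5 and not p5.
      branch 2.2 (add not (not p4 implies not p5), not ((p2 or ((p2 implies p2) and p3)) implies (p2 or p5))):
        not (not p4 implies not p5): α-rule — add not p4, not not p5.
        not ((p2 or ((p2 implies p2) and p3)) implies (p2 or p5)): α-rule — add (p2 or ((p2 implies p2) and p3)), not (p2 or p5).
        not (p2 or p5): α-rule — add not p2, not p5.
        × closes — contains both p5 and not p5.
4 branches closed, 7 open.
Each open branch fixes some atoms; the unmentioned ones are free. Counting distinct full assignments: branch {p5=true} (p1, p2, p3, p4) contributes 16 new; branch {p4=false} (p1, p2, p3, p5) contributes 8 new; branch {p2=false, p3=false, p4=true} (p1, p5) contributes 2 new; branch {p2=true, p4=true} (p1, p3, p5) contributes 4 new; branch {p4=true, p5=true} (p1, p2, p3) contributes 0 new; branch {p2=false, p3=false, p5=false} (p1, p4) contributes 0 new; branch {p2=true, p5=false} (p1, p3, p4) contributes 0 new. Total: 30.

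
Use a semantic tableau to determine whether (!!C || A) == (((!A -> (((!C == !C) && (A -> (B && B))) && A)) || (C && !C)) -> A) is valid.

Not valid

Assume the negation and expand:
Initial set: {!((!!C || A) == (((!A -> (((!C == !C) && (A -> (B && B))) && A)) || (C && !C)) -> A))}.
!((!!C || A) == (((!A -> (((!C == !C) && (A -> (B && B))) && A)) || (C && !C)) -> A)): β-rule — branch into (!!C || A), !(((!A -> (((!C == !C) && (A -> (B && B))) && A)) || (C && !C)) -> A)  //  !(!!C || A), (((!A -> (((!C == !C) && (A -> (B && B))) && A)) || (C && !C)) -> A).
  branch 1 (add (!!C || A), !(((!A -> (((!C == !C) && (A -> (B && B))) && A)) || (C && !C)) -> A)):
    !(((!A -> (((!C == !C) && (A -> (B && B))) && A)) || (C && !C)) -> A): α-rule — add ((!A -> (((!C == !C) && (A -> (B && B))) && A)) || (C && !C)), !A.
    (!!C || A): β-rule — branch into !!C  //  A.
      branch 1.1 (add !!C):
        !!C: drop double negation, giving C.
        ((!A -> (((!C == !C) && (A -> (B && B))) && A)) || (C && !C)): β-rule — branch into (!A -> (((!C == !C) && (A -> (B && B))) && A))  //  (C && !C).
          branch 1.1.1 (add (!A -> (((!C == !C) && (A -> (B && B))) && A))):
            (!A -> (((!C == !C) && (A -> (B && B))) && A)): β-rule — branch into !!A  //  (((!C == !C) && (A -> (B && B))) && A).
              branch 1.1.1.1 (add !!A):
                × closes — contains both A and !A.
              branch 1.1.1.2 (add (((!C == !C) && (A -> (B && B))) && A)):
                (((!C == !C) && (A -> (B && B))) && A): α-rule — add ((!C == !C) && (A -> (B && B))), A.
                × closes — contains both A and !A.
          branch 1.1.2 (add (C && !C)):
            (C && !C): α-rule — add C, !C.
            × closes — contains both C and !C.
      branch 1.2 (add A):
        × closes — contains both A and !A.
  branch 2 (add !(!!C || A), (((!A -> (((!C == !C) && (A -> (B && B))) && A)) || (C && !C)) -> A)):
    !(!!C || A): α-rule — add !!!C, !A.
    !!!C: drop double negation, giving !C.
    (((!A -> (((!C == !C) && (A -> (B && B))) && A)) || (C && !C)) -> A): β-rule — branch into !((!A -> (((!C == !C) && (A -> (B && B))) && A)) || (C && !C))  //  A.
      branch 2.1 (add !((!A -> (((!C == !C) && (A -> (B && B))) && A)) || (C && !C))):
        !((!A -> (((!C == !C) && (A -> (B && B))) && A)) || (C && !C)): α-rule — add !(!A -> (((!C == !C) && (A -> (B && B))) && A)), !(C && !C).
        !(!A -> (((!C == !C) && (A -> (B && B))) && A)): α-rule — add !A, !(((!C == !C) && (A -> (B && B))) && A).
        !(C && !C): β-rule — branch into !C  //  !!C.
          branch 2.1.1 (add !C):
            !(((!C == !C) && (A -> (B && B))) && A): β-rule — branch into !((!C == !C) && (A -> (B && B)))  //  !A.
              branch 2.1.1.1 (add !((!C == !C) && (A -> (B && B)))):
                !((!C == !C) && (A -> (B && B))): β-rule — branch into !(!C == !C)  //  !(A -> (B && B)).
                  branch 2.1.1.1.1 (add !(!C == !C)):
                    !(!C == !C): β-rule — branch into !C, !!C  //  !!C, !C.
                      branch 2.1.1.1.1.1 (add !C, !!C):
                        × closes — contains both C and !C.
                      branch 2.1.1.1.1.2 (add !!C, !C):
                        × closes — contains both C and !C.
                  branch 2.1.1.1.2 (add !(A -> (B && B))):
                    !(A -> (B && B)): α-rule — add A, !(B && B).
                    × closes — contains both A and !A.
              branch 2.1.1.2 (add !A):
                ○ open, literals {A=0, C=0}.
          branch 2.1.2 (add !!C):
            × closes — contains both C and !C.
      branch 2.2 (add A):
        × closes — contains both A and !A.
9 branches closed, 1 open.
An open branch gives a countermodel: A=0, C=0 (unmentioned atoms arbitrary); under it the original formula is false.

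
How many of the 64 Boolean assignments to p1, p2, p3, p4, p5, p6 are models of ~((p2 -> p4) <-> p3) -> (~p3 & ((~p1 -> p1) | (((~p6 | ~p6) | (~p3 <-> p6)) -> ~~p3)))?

44

Initial set: {(~((p2 -> p4) <-> p3) -> (~p3 & ((~p1 -> p1) | (((~p6 | ~p6) | (~p3 <-> p6)) -> ~~p3))))}.
(~((p2 -> p4) <-> p3) -> (~p3 & ((~p1 -> p1) | (((~p6 | ~p6) | (~p3 <-> p6)) -> ~~p3)))): β-rule — branch into ~~((p2 -> p4) <-> p3)  //  (~p3 & ((~p1 -> p1) | (((~p6 | ~p6) | (~p3 <-> p6)) -> ~~p3))).
  branch 1 (add ~~((p2 -> p4) <-> p3)):
    ~~((p2 -> p4) <-> p3): β-rule — branch into (p2 -> p4), p3  //  ~(p2 -> p4), ~p3.
      branch 1.1 (add (p2 -> p4), p3):
        (p2 -> p4): β-rule — branch into ~p2  //  p4.
          branch 1.1.1 (add ~p2):
            ○ open, literals {p2=0, p3=1}.
          branch 1.1.2 (add p4):
            ○ open, literals {p3=1, p4=1}.
      branch 1.2 (add ~(p2 -> p4), ~p3):
        ~(p2 -> p4): α-rule — add p2, ~p4.
        ○ open, literals {p2=1, p3=0, p4=0}.
  branch 2 (add (~p3 & ((~p1 -> p1) | (((~p6 | ~p6) | (~p3 <-> p6)) -> ~~p3)))):
    (~p3 & ((~p1 -> p1) | (((~p6 | ~p6) | (~p3 <-> p6)) -> ~~p3))): α-rule — add ~p3, ((~p1 -> p1) | (((~p6 | ~p6) | (~p3 <-> p6)) -> ~~p3)).
    ((~p1 -> p1) | (((~p6 | ~p6) | (~p3 <-> p6)) -> ~~p3)): β-rule — branch into (~p1 -> p1)  //  (((~p6 | ~p6) | (~p3 <-> p6)) -> ~~p3).
      branch 2.1 (add (~p1 -> p1)):
        (~p1 -> p1): β-rule — branch into ~~p1  //  p1.
          branch 2.1.1 (add ~~p1):
            ○ open, literals {p1=1, p3=0}.
          branch 2.1.2 (add p1):
            ○ open, literals {p1=1, p3=0}.
      branch 2.2 (add (((~p6 | ~p6) | (~p3 <-> p6)) -> ~~p3)):
        (((~p6 | ~p6) | (~p3 <-> p6)) -> ~~p3): β-rule — branch into ~((~p6 | ~p6) | (~p3 <-> p6))  //  ~~p3.
          branch 2.2.1 (add ~((~p6 | ~p6) | (~p3 <-> p6))):
            ~((~p6 | ~p6) | (~p3 <-> p6)): α-rule — add ~(~p6 | ~p6), ~(~p3 <-> p6).
            ~(~p6 | ~p6): α-rule — add ~~p6, ~~p6.
            ~(~p3 <-> p6): β-rule — branch into ~p3, ~p6  //  ~~p3, p6.
              branch 2.2.1.1 (add ~p3, ~p6):
                × closes — contains both p6 and ~p6.
              branch 2.2.1.2 (add ~~p3, p6):
                × closes — contains both p3 and ~p3.
          branch 2.2.2 (add ~~p3):
            ~~p3: drop double negation, giving p3.
            × closes — contains both p3 and ~p3.
3 branches closed, 5 open.
Each open branch fixes some atoms; the unmentioned ones are free. Counting distinct full assignments: branch {p2=0, p3=1} (p1, p4, p5, p6) contributes 16 new; branch {p3=1, p4=1} (p1, p2, p5, p6) contributes 8 new; branch {p2=1, p3=0, p4=0} (p1, p5, p6) contributes 8 new; branch {p1=1, p3=0} (p2, p4, p5, p6) contributes 12 new; branch {p1=1, p3=0} (p2, p4, p5, p6) contributes 0 new. Total: 44.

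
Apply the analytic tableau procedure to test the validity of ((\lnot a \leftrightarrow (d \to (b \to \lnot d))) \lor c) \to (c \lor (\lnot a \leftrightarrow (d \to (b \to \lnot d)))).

Valid

Assume the negation and expand:
Initial set: {\lnot (((\lnot a \leftrightarrow (d \to (b \to \lnot d))) \lor c) \to (c \lor (\lnot a \leftrightarrow (d \to (b \to \lnot d)))))}.
\lnot (((\lnot a \leftrightarrow (d \to (b \to \lnot d))) \lor c) \to (c \lor (\lnot a \leftrightarrow (d \to (b \to \lnot d))))): α-rule — add ((\lnot a \leftrightarrow (d \to (b \to \lnot d))) \lor c), \lnot (c \lor (\lnot a \leftrightarrow (d \to (b \to \lnot d)))).
\lnot (c \lor (\lnot a \leftrightarrow (d \to (b \to \lnot d)))): α-rule — add \lnot c, \lnot (\lnot a \leftrightarrow (d \to (b \to \lnot d))).
((\lnot a \leftrightarrow (d \to (b \to \lnot d))) \lor c): β-rule — branch into (\lnot a \leftrightarrow (d \to (b \to \lnot d)))  //  c.
  branch 1 (add (\lnot a \leftrightarrow (d \to (b \to \lnot d)))):
    \lnot (\lnot a \leftrightarrow (d \to (b \to \lnot d))): β-rule — branch into \lnot a, \lnot (d \to (b \to \lnot d))  //  \lnot \lnot a, (d \to (b \to \lnot d)).
      branch 1.1 (add \lnot a, \lnot (d \to (b \to \lnot d))):
        \lnot (d \to (b \to \lnot d)): α-rule — add d, \lnot (b \to \lnot d).
        \lnot (b \to \lnot d): α-rule — add b, \lnot \lnot d.
        (\lnot a \leftrightarrow (d \to (b \to \lnot d))): β-rule — branch into \lnot a, (d \to (b \to \lnot d))  //  \lnot \lnot a, \lnot (d \to (b \to \lnot d)).
          branch 1.1.1 (add \lnot a, (d \to (b \to \lnot d))):
            (d \to (b \to \lnot d)): β-rule — branch into \lnot d  //  (b \to \lnot d).
              branch 1.1.1.1 (add \lnot d):
                × closes — contains both d and \lnot d.
              branch 1.1.1.2 (add (b \to \lnot d)):
                (b \to \lnot d): β-rule — branch into \lnot b  //  \lnot d.
                  branch 1.1.1.2.1 (add \lnot b):
                    × closes — contains both b and \lnot b.
                  branch 1.1.1.2.2 (add \lnot d):
                    × closes — contains both d and \lnot d.
          branch 1.1.2 (add \lnot \lnot a, \lnot (d \to (b \to \lnot d))):
            × closes — contains both a and \lnot a.
      branch 1.2 (add \lnot \lnot a, (d \to (b \to \lnot d))):
        (\lnot a \leftrightarrow (d \to (b \to \lnot d))): β-rule — branch into \lnot a, (d \to (b \to \lnot d))  //  \lnot \lnot a, \lnot (d \to (b \to \lnot d)).
          branch 1.2.1 (add \lnot a, (d \to (b \to \lnot d))):
            × closes — contains both a and \lnot a.
          branch 1.2.2 (add \lnot \lnot a, \lnot (d \to (b \to \lnot d))):
            \lnot (d \to (b \to \lnot d)): α-rule — add d, \lnot (b \to \lnot d).
            \lnot (b \to \lnot d): α-rule — add b, \lnot \lnot d.
            (d \to (b \to \lnot d)): β-rule — branch into \lnot d  //  (b \to \lnot d).
              branch 1.2.2.1 (add \lnot d):
                × closes — contains both d and \lnot d.
              branch 1.2.2.2 (add (b \to \lnot d)):
                (b \to \lnot d): β-rule — branch into \lnot b  //  \lnot d.
                  branch 1.2.2.2.1 (add \lnot b):
                    × closes — contains both b and \lnot b.
                  branch 1.2.2.2.2 (add \lnot d):
                    × closes — contains both d and \lnot d.
  branch 2 (add c):
    × closes — contains both c and \lnot c.
All 9 branches close.
Every branch closed, so the negation is unsatisfiable and the formula is valid.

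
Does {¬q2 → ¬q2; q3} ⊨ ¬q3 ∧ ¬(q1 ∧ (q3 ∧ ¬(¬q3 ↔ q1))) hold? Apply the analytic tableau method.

Initial set: {(¬q2 → ¬q2); q3; ¬(¬q3 ∧ ¬(q1 ∧ (q3 ∧ ¬(¬q3 ↔ q1))))}.
(¬q2 → ¬q2): β-rule — branch into ¬¬q2  //  ¬q2.
  branch 1 (add ¬¬q2):
    ¬(¬q3 ∧ ¬(q1 ∧ (q3 ∧ ¬(¬q3 ↔ q1)))): β-rule — branch into ¬¬q3  //  ¬¬(q1 ∧ (q3 ∧ ¬(¬q3 ↔ q1))).
      branch 1.1 (add ¬¬q3):
        ○ open, literals {q2=true, q3=true}.
      branch 1.2 (add ¬¬(q1 ∧ (q3 ∧ ¬(¬q3 ↔ q1)))):
        ¬¬(q1 ∧ (q3 ∧ ¬(¬q3 ↔ q1))): α-rule — add q1, (q3 ∧ ¬(¬q3 ↔ q1)).
        (q3 ∧ ¬(¬q3 ↔ q1)): α-rule — add q3, ¬(¬q3 ↔ q1).
        ¬(¬q3 ↔ q1): β-rule — branch into ¬q3, ¬q1  //  ¬¬q3, q1.
          branch 1.2.1 (add ¬q3, ¬q1):
            × closes — contains both q3 and ¬q3.
          branch 1.2.2 (add ¬¬q3, q1):
            ○ open, literals {q1=true, q2=true, q3=true}.
  branch 2 (add ¬q2):
    ¬(¬q3 ∧ ¬(q1 ∧ (q3 ∧ ¬(¬q3 ↔ q1)))): β-rule — branch into ¬¬q3  //  ¬¬(q1 ∧ (q3 ∧ ¬(¬q3 ↔ q1))).
      branch 2.1 (add ¬¬q3):
        ○ open, literals {q2=false, q3=true}.
      branch 2.2 (add ¬¬(q1 ∧ (q3 ∧ ¬(¬q3 ↔ q1)))):
        ¬¬(q1 ∧ (q3 ∧ ¬(¬q3 ↔ q1))): α-rule — add q1, (q3 ∧ ¬(¬q3 ↔ q1)).
        (q3 ∧ ¬(¬q3 ↔ q1)): α-rule — add q3, ¬(¬q3 ↔ q1).
        ¬(¬q3 ↔ q1): β-rule — branch into ¬q3, ¬q1  //  ¬¬q3, q1.
          branch 2.2.1 (add ¬q3, ¬q1):
            × closes — contains both q3 and ¬q3.
          branch 2.2.2 (add ¬¬q3, q1):
            ○ open, literals {q1=true, q2=false, q3=true}.
2 branches closed, 4 open.
An open branch gives a countermodel: q2=true, q3=true (unmentioned atoms arbitrary); the premises hold there but the conclusion fails.

No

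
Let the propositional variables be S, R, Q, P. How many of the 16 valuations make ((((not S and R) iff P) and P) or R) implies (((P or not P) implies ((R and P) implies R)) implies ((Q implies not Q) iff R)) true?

Initial set: {T (((((not S and R) iff P) and P) or R) implies (((P or not P) implies ((R and P) implies R)) implies ((Q implies not Q) iff R)))}.
T (((((not S and R) iff P) and P) or R) implies (((P or not P) implies ((R and P) implies R)) implies ((Q implies not Q) iff R))): β-rule — branch into F ((((not S and R) iff P) and P) or R)  //  T (((P or not P) implies ((R and P) implies R)) implies ((Q implies not Q) iff R)).
  branch 1 (add F ((((not S and R) iff P) and P) or R)):
    F ((((not S and R) iff P) and P) or R): α-rule — add F (((not S and R) iff P) and P), F R.
    F (((not S and R) iff P) and P): β-rule — branch into F ((not S and R) iff P)  //  F P.
      branch 1.1 (add F ((not S and R) iff P)):
        F ((not S and R) iff P): β-rule — branch into T (not S and R), F P  //  F (not S and R), T P.
          branch 1.1.1 (add T (not S and R), F P):
            T (not S and R): α-rule — add T not S, T R.
            × closes — contains both R and not R.
          branch 1.1.2 (add F (not S and R), T P):
            F (not S and R): β-rule — branch into F not S  //  F R.
              branch 1.1.2.1 (add F not S):
                ○ open, literals {P=T, R=F, S=T}.
              branch 1.1.2.2 (add F R):
                ○ open, literals {P=T, R=F}.
      branch 1.2 (add F P):
        ○ open, literals {P=F, R=F}.
  branch 2 (add T (((P or not P) implies ((R and P) implies R)) implies ((Q implies not Q) iff R))):
    T (((P or not P) implies ((R and P) implies R)) implies ((Q implies not Q) iff R)): β-rule — branch into F ((P or not P) implies ((R and P) implies R))  //  T ((Q implies not Q) iff R).
      branch 2.1 (add F ((P or not P) implies ((R and P) implies R))):
        F ((P or not P) implies ((R and P) implies R)): α-rule — add T (P or not P), F ((R and P) implies R).
        F ((R and P) implies R): α-rule — add T (R and P), F R.
        T (R and P): α-rule — add T R, T P.
        × closes — contains both R and not R.
      branch 2.2 (add T ((Q implies not Q) iff R)):
        T ((Q implies not Q) iff R): β-rule — branch into T (Q implies not Q), T R  //  F (Q implies not Q), F R.
          branch 2.2.1 (add T (Q implies not Q), T R):
            T (Q implies not Q): β-rule — branch into F Q  //  T not Q.
              branch 2.2.1.1 (add F Q):
                ○ open, literals {Q=F, R=T}.
              branch 2.2.1.2 (add T not Q):
                ○ open, literals {Q=F, R=T}.
          branch 2.2.2 (add F (Q implies not Q), F R):
            F (Q implies not Q): α-rule — add T Q, F not Q.
            ○ open, literals {Q=T, R=F}.
2 branches closed, 6 open.
Each open branch fixes some atoms; the unmentioned ones are free. Counting distinct full assignments: branch {P=T, R=F, S=T} (Q) contributes 2 new; branch {P=T, R=F} (S, Q) contributes 2 new; branch {P=F, R=F} (S, Q) contributes 4 new; branch {Q=F, R=T} (S, P) contributes 4 new; branch {Q=F, R=T} (S, P) contributes 0 new; branch {Q=T, R=F} (S, P) contributes 0 new. Total: 12.

12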